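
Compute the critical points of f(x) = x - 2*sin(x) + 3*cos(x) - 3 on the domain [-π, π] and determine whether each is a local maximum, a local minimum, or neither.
f'(x) = -3*sin(x) - 2*cos(x) + 1

Solve f'(x) = 0 on [-π, π]:
  f'(x) = 0 ⇔ -3*sin(x) - 2*cos(x) = -1. Write the left side as R·cos(x + φ) with R = √((-2)² + 3²) = sqrt(13), cos φ = -2*sqrt(13)/13, sin φ = 3*sqrt(13)/13; then cos(x + φ) = -sqrt(13)/13. Solve for x and keep the solutions lying in [-π, π].
  ⇒ x = atan((3 - 4*sqrt(3))/(2 + 6*sqrt(3))) ≈ -0.3070, atan((3 + 4*sqrt(3))/(2 - 6*sqrt(3))) + pi ≈ 2.2726

f''(x) = 2*sin(x) - 3*cos(x)
Second-derivative test at each critical point:
  f''(-0.3070) = -3.4641 < 0 → local maximum
  f''(2.2726) = 3.4641 > 0 → local minimum

Critical points: x = atan((3 - 4*sqrt(3))/(2 + 6*sqrt(3))) ≈ -0.3070 (local maximum); x = atan((3 + 4*sqrt(3))/(2 - 6*sqrt(3))) + pi ≈ 2.2726 (local minimum)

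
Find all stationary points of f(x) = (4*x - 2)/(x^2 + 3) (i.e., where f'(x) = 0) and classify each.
f'(x) = 4*(-x^2 + x + 3)/(x^4 + 6*x^2 + 9)

Solve f'(x) = 0:
  f'(x) = -4*(x^2 - x - 3)/(x^2 + 3)^2; the denominator is positive wherever f is defined, so f'(x) = 0 ⇔ -4*x^2 + 4*x + 12 = 0.
  Factor: -4*x^2 + 4*x + 12 = -4*(x^2 - x - 3); x^2 - x - 3 = 0 has no rational roots; quadratic formula: x = (1 ± √13)/2.
  ⇒ x = 1/2 - sqrt(13)/2 ≈ -1.3028, 1/2 + sqrt(13)/2 ≈ 2.3028

f''(x) = 4*(4*x^2*(2*x - 1) + (1 - 6*x)*(x^2 + 3))/(x^2 + 3)^3
Second-derivative test at each critical point:
  f''(-1.3028) = 0.6537 > 0 → local minimum
  f''(2.3028) = -0.2092 < 0 → local maximum

Critical points: x = 1/2 - sqrt(13)/2 ≈ -1.3028 (local minimum); x = 1/2 + sqrt(13)/2 ≈ 2.3028 (local maximum)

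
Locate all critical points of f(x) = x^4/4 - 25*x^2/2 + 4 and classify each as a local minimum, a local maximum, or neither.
f'(x) = x*(x^2 - 25)

Solve f'(x) = 0:
  Factor: x^3 - 25*x = x*(x - 5)*(x + 5) = 0.
  ⇒ x = -5, 0, 5

f''(x) = 3*x^2 - 25
Second-derivative test at each critical point:
  f''(-5) = 50 > 0 → local minimum
  f''(0) = -25 < 0 → local maximum
  f''(5) = 50 > 0 → local minimum

Critical points: x = -5 (local minimum); x = 0 (local maximum); x = 5 (local minimum)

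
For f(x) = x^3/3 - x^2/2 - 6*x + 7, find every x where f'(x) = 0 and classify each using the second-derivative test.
f'(x) = x^2 - x - 6

Solve f'(x) = 0:
  Factor: x^2 - x - 6 = (x - 3)*(x + 2) = 0.
  ⇒ x = -2, 3

f''(x) = 2*x - 1
Second-derivative test at each critical point:
  f''(-2) = -5 < 0 → local maximum
  f''(3) = 5 > 0 → local minimum

Critical points: x = -2 (local maximum); x = 3 (local minimum)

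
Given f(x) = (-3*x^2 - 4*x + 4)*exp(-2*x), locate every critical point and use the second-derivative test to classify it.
f'(x) = 2*(3*x^2 + x - 6)*exp(-2*x)

Solve f'(x) = 0:
  f'(x) = (6*x^2 + 2*x - 12)·exp(-2*x) and exp(-2*x) > 0 for every x, so f'(x) = 0 ⇔ 6*x^2 + 2*x - 12 = 0.
  Factor: 6*x^2 + 2*x - 12 = 2*(3*x^2 + x - 6); 3*x^2 + x - 6 = 0 has no rational roots; quadratic formula: x = (-1 ± √73)/6.
  ⇒ x = -sqrt(73)/6 - 1/6 ≈ -1.5907, -1/6 + sqrt(73)/6 ≈ 1.2573

f''(x) = 2*(-6*x^2 + 4*x + 13)*exp(-2*x)
Second-derivative test at each critical point:
  f''(-1.5907) = -411.4599 < 0 → local maximum
  f''(1.2573) = 1.3822 > 0 → local minimum

Critical points: x = -sqrt(73)/6 - 1/6 ≈ -1.5907 (local maximum); x = -1/6 + sqrt(73)/6 ≈ 1.2573 (local minimum)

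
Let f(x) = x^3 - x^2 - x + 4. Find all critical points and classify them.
f'(x) = 3*x^2 - 2*x - 1

Solve f'(x) = 0:
  Factor: 3*x^2 - 2*x - 1 = (x - 1)*(3*x + 1) = 0.
  ⇒ x = -1/3, 1

f''(x) = 6*x - 2
Second-derivative test at each critical point:
  f''(-1/3) = -4 < 0 → local maximum
  f''(1) = 4 > 0 → local minimum

Critical points: x = -1/3 (local maximum); x = 1 (local minimum)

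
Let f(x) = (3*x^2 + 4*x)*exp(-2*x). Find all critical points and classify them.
f'(x) = 2*(-3*x^2 - x + 2)*exp(-2*x)

Solve f'(x) = 0:
  f'(x) = (-6*x^2 - 2*x + 4)·exp(-2*x) and exp(-2*x) > 0 for every x, so f'(x) = 0 ⇔ -6*x^2 - 2*x + 4 = 0.
  Factor: -6*x^2 - 2*x + 4 = -2*(x + 1)*(3*x - 2) = 0.
  ⇒ x = -1, 2/3

f''(x) = 2*(6*x^2 - 4*x - 5)*exp(-2*x)
Second-derivative test at each critical point:
  f''(-1) = 73.8906 > 0 → local minimum
  f''(2/3) = -2.6360 < 0 → local maximum

Critical points: x = -1 (local minimum); x = 2/3 (local maximum)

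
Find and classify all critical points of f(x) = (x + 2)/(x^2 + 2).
f'(x) = (x^2 - 2*x*(x + 2) + 2)/(x^2 + 2)^2

Solve f'(x) = 0:
  f'(x) = -(x^2 + 4*x - 2)/(x^2 + 2)^2; the denominator is positive wherever f is defined, so f'(x) = 0 ⇔ -x^2 - 4*x + 2 = 0.
  x^2 + 4*x - 2 = 0 has no rational roots; quadratic formula: x = (-4 ± √24)/2.
  ⇒ x = -sqrt(6) - 2 ≈ -4.4495, -2 + sqrt(6) ≈ 0.4495

f''(x) = 2*(4*x^2*(x + 2) - (3*x + 2)*(x^2 + 2))/(x^2 + 2)^3
Second-derivative test at each critical point:
  f''(-4.4495) = 0.0103 > 0 → local minimum
  f''(0.4495) = -1.0103 < 0 → local maximum

Critical points: x = -sqrt(6) - 2 ≈ -4.4495 (local minimum); x = -2 + sqrt(6) ≈ 0.4495 (local maximum)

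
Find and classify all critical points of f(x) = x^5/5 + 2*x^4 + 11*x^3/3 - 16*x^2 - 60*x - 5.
f'(x) = x^4 + 8*x^3 + 11*x^2 - 32*x - 60

Solve f'(x) = 0:
  Factor: x^4 + 8*x^3 + 11*x^2 - 32*x - 60 = (x - 2)*(x + 2)*(x + 3)*(x + 5) = 0.
  ⇒ x = -5, -3, -2, 2

f''(x) = 4*x^3 + 24*x^2 + 22*x - 32
Second-derivative test at each critical point:
  f''(-5) = -42 < 0 → local maximum
  f''(-3) = 10 > 0 → local minimum
  f''(-2) = -12 < 0 → local maximum
  f''(2) = 140 > 0 → local minimum

Critical points: x = -5 (local maximum); x = -3 (local minimum); x = -2 (local maximum); x = 2 (local minimum)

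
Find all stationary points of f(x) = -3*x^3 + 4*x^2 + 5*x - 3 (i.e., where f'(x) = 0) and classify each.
f'(x) = -9*x^2 + 8*x + 5

Solve f'(x) = 0:
  9*x^2 - 8*x - 5 = 0 has no rational roots; quadratic formula: x = (8 ± √244)/18.
  ⇒ x = 4/9 - sqrt(61)/9 ≈ -0.4234, 4/9 + sqrt(61)/9 ≈ 1.3122

f''(x) = 8 - 18*x
Second-derivative test at each critical point:
  f''(-0.4234) = 15.6205 > 0 → local minimum
  f''(1.3122) = -15.6205 < 0 → local maximum

Critical points: x = 4/9 - sqrt(61)/9 ≈ -0.4234 (local minimum); x = 4/9 + sqrt(61)/9 ≈ 1.3122 (local maximum)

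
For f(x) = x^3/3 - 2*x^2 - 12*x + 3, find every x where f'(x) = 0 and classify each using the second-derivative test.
f'(x) = x^2 - 4*x - 12

Solve f'(x) = 0:
  Factor: x^2 - 4*x - 12 = (x - 6)*(x + 2) = 0.
  ⇒ x = -2, 6

f''(x) = 2*x - 4
Second-derivative test at each critical point:
  f''(-2) = -8 < 0 → local maximum
  f''(6) = 8 > 0 → local minimum

Critical points: x = -2 (local maximum); x = 6 (local minimum)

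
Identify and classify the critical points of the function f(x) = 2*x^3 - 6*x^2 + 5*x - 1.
f'(x) = 6*x^2 - 12*x + 5

Solve f'(x) = 0:
  6*x^2 - 12*x + 5 = 0 has no rational roots; quadratic formula: x = (12 ± √24)/12.
  ⇒ x = 1 - sqrt(6)/6 ≈ 0.5918, sqrt(6)/6 + 1 ≈ 1.4082

f''(x) = 12*x - 12
Second-derivative test at each critical point:
  f''(0.5918) = -4.8990 < 0 → local maximum
  f''(1.4082) = 4.8990 > 0 → local minimum

Critical points: x = 1 - sqrt(6)/6 ≈ 0.5918 (local maximum); x = sqrt(6)/6 + 1 ≈ 1.4082 (local minimum)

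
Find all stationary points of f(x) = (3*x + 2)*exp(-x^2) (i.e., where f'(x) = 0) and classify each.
f'(x) = (-2*x*(3*x + 2) + 3)*exp(-x^2)

Solve f'(x) = 0:
  f'(x) = (-6*x^2 - 4*x + 3)·exp(-x^2) and exp(-x^2) > 0 for every x, so f'(x) = 0 ⇔ -6*x^2 - 4*x + 3 = 0.
  6*x^2 + 4*x - 3 = 0 has no rational roots; quadratic formula: x = (-4 ± √88)/12.
  ⇒ x = -sqrt(22)/6 - 1/3 ≈ -1.1151, -1/3 + sqrt(22)/6 ≈ 0.4484

f''(x) = 2*(2*x^2*(3*x + 2) - 9*x - 2)*exp(-x^2)
Second-derivative test at each critical point:
  f''(-1.1151) = 2.7055 > 0 → local minimum
  f''(0.4484) = -7.6722 < 0 → local maximum

Critical points: x = -sqrt(22)/6 - 1/3 ≈ -1.1151 (local minimum); x = -1/3 + sqrt(22)/6 ≈ 0.4484 (local maximum)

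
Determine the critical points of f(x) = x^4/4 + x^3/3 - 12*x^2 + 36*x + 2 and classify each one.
f'(x) = x^3 + x^2 - 24*x + 36

Solve f'(x) = 0:
  Factor: x^3 + x^2 - 24*x + 36 = (x - 3)*(x - 2)*(x + 6) = 0.
  ⇒ x = -6, 2, 3

f''(x) = 3*x^2 + 2*x - 24
Second-derivative test at each critical point:
  f''(-6) = 72 > 0 → local minimum
  f''(2) = -8 < 0 → local maximum
  f''(3) = 9 > 0 → local minimum

Critical points: x = -6 (local minimum); x = 2 (local maximum); x = 3 (local minimum)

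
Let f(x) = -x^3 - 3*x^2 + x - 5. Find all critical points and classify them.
f'(x) = -3*x^2 - 6*x + 1

Solve f'(x) = 0:
  3*x^2 + 6*x - 1 = 0 has no rational roots; quadratic formula: x = (-6 ± √48)/6.
  ⇒ x = -2*sqrt(3)/3 - 1 ≈ -2.1547, -1 + 2*sqrt(3)/3 ≈ 0.1547

f''(x) = -6*x - 6
Second-derivative test at each critical point:
  f''(-2.1547) = 6.9282 > 0 → local minimum
  f''(0.1547) = -6.9282 < 0 → local maximum

Critical points: x = -2*sqrt(3)/3 - 1 ≈ -2.1547 (local minimum); x = -1 + 2*sqrt(3)/3 ≈ 0.1547 (local maximum)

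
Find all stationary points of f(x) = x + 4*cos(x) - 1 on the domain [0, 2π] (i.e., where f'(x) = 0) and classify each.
f'(x) = 1 - 4*sin(x)

Solve f'(x) = 0 on [0, 2π]:
  f'(x) = 0 ⇔ sin(x) = 1/4, i.e. x = arcsin(1/4) + 2nπ or x = π − arcsin(1/4) + 2nπ; keep the solutions lying in [0, 2π].
  ⇒ x = asin(1/4) ≈ 0.2527, pi - asin(1/4) ≈ 2.8889

f''(x) = -4*cos(x)
Second-derivative test at each critical point:
  f''(0.2527) = -3.8730 < 0 → local maximum
  f''(2.8889) = 3.8730 > 0 → local minimum

Critical points: x = asin(1/4) ≈ 0.2527 (local maximum); x = pi - asin(1/4) ≈ 2.8889 (local minimum)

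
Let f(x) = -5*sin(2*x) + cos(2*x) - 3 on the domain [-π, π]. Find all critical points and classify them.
f'(x) = -2*sin(2*x) - 10*cos(2*x)

Solve f'(x) = 0 on [-π, π]:
  f'(x) = 0 ⇔ -5*cos(2*x) = sin(2*x) ⇔ tan(2*x) = -5, i.e. 2*x = arctan(-5) + nπ; keep the solutions lying in [-π, π].
  ⇒ x = -pi/2 - atan(5)/2 ≈ -2.2575, -atan(5)/2 ≈ -0.6867, -atan(5)/2 + pi/2 ≈ 0.8841, pi - atan(5)/2 ≈ 2.4549

f''(x) = 20*sin(2*x) - 4*cos(2*x)
Second-derivative test at each critical point:
  f''(-2.2575) = 20.3961 > 0 → local minimum
  f''(-0.6867) = -20.3961 < 0 → local maximum
  f''(0.8841) = 20.3961 > 0 → local minimum
  f''(2.4549) = -20.3961 < 0 → local maximum

Critical points: x = -pi/2 - atan(5)/2 ≈ -2.2575 (local minimum); x = -atan(5)/2 ≈ -0.6867 (local maximum); x = -atan(5)/2 + pi/2 ≈ 0.8841 (local minimum); x = pi - atan(5)/2 ≈ 2.4549 (local maximum)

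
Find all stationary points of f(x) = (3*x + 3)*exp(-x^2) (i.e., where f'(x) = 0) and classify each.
f'(x) = 3*(-2*x*(x + 1) + 1)*exp(-x^2)

Solve f'(x) = 0:
  f'(x) = (-6*x^2 - 6*x + 3)·exp(-x^2) and exp(-x^2) > 0 for every x, so f'(x) = 0 ⇔ -6*x^2 - 6*x + 3 = 0.
  Factor: -6*x^2 - 6*x + 3 = -3*(2*x^2 + 2*x - 1); 2*x^2 + 2*x - 1 = 0 has no rational roots; quadratic formula: x = (-2 ± √12)/4.
  ⇒ x = -sqrt(3)/2 - 1/2 ≈ -1.3660, -1/2 + sqrt(3)/2 ≈ 0.3660

f''(x) = 6*(2*x^2*(x + 1) - 3*x - 1)*exp(-x^2)
Second-derivative test at each critical point:
  f''(-1.3660) = 1.6081 > 0 → local minimum
  f''(0.3660) = -9.0892 < 0 → local maximum

Critical points: x = -sqrt(3)/2 - 1/2 ≈ -1.3660 (local minimum); x = -1/2 + sqrt(3)/2 ≈ 0.3660 (local maximum)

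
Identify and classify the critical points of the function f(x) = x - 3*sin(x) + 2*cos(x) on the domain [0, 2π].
f'(x) = -2*sin(x) - 3*cos(x) + 1

Solve f'(x) = 0 on [0, 2π]:
  f'(x) = 0 ⇔ -2*sin(x) - 3*cos(x) = -1. Write the left side as R·cos(x + φ) with R = √((-3)² + 2²) = sqrt(13), cos φ = -3*sqrt(13)/13, sin φ = 2*sqrt(13)/13; then cos(x + φ) = -sqrt(13)/13. Solve for x and keep the solutions lying in [0, 2π].
  ⇒ x = atan((2 + 6*sqrt(3))/(3 - 4*sqrt(3))) + pi ≈ 1.8778, atan((2 - 6*sqrt(3))/(3 + 4*sqrt(3))) + 2*pi ≈ 5.5814

f''(x) = 3*sin(x) - 2*cos(x)
Second-derivative test at each critical point:
  f''(1.8778) = 3.4641 > 0 → local minimum
  f''(5.5814) = -3.4641 < 0 → local maximum

Critical points: x = atan((2 + 6*sqrt(3))/(3 - 4*sqrt(3))) + pi ≈ 1.8778 (local minimum); x = atan((2 - 6*sqrt(3))/(3 + 4*sqrt(3))) + 2*pi ≈ 5.5814 (local maximum)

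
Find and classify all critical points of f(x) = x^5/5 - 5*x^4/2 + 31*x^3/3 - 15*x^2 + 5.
f'(x) = x*(x^3 - 10*x^2 + 31*x - 30)

Solve f'(x) = 0:
  Factor: x^4 - 10*x^3 + 31*x^2 - 30*x = x*(x - 5)*(x - 3)*(x - 2) = 0.
  ⇒ x = 0, 2, 3, 5

f''(x) = 4*x^3 - 30*x^2 + 62*x - 30
Second-derivative test at each critical point:
  f''(0) = -30 < 0 → local maximum
  f''(2) = 6 > 0 → local minimum
  f''(3) = -6 < 0 → local maximum
  f''(5) = 30 > 0 → local minimum

Critical points: x = 0 (local maximum); x = 2 (local minimum); x = 3 (local maximum); x = 5 (local minimum)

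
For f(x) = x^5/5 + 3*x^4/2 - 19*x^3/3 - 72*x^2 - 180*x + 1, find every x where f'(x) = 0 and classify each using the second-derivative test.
f'(x) = x^4 + 6*x^3 - 19*x^2 - 144*x - 180

Solve f'(x) = 0:
  Factor: x^4 + 6*x^3 - 19*x^2 - 144*x - 180 = (x - 5)*(x + 2)*(x + 3)*(x + 6) = 0.
  ⇒ x = -6, -3, -2, 5

f''(x) = 4*x^3 + 18*x^2 - 38*x - 144
Second-derivative test at each critical point:
  f''(-6) = -132 < 0 → local maximum
  f''(-3) = 24 > 0 → local minimum
  f''(-2) = -28 < 0 → local maximum
  f''(5) = 616 > 0 → local minimum

Critical points: x = -6 (local maximum); x = -3 (local minimum); x = -2 (local maximum); x = 5 (local minimum)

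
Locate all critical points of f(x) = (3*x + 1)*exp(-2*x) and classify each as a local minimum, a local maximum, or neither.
f'(x) = (1 - 6*x)*exp(-2*x)

Solve f'(x) = 0:
  f'(x) = (1 - 6*x)·exp(-2*x) and exp(-2*x) > 0 for every x, so f'(x) = 0 ⇔ 1 - 6*x = 0.
  1 - 6*x = 0.
  ⇒ x = 1/6

f''(x) = 4*(3*x - 2)*exp(-2*x)
Second-derivative test at each critical point:
  f''(1/6) = -4.2992 < 0 → local maximum

Critical points: x = 1/6 (local maximum)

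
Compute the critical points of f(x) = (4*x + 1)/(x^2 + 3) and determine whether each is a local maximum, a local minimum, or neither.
f'(x) = 2*(-2*x^2 - x + 6)/(x^4 + 6*x^2 + 9)

Solve f'(x) = 0:
  f'(x) = -2*(x + 2)*(2*x - 3)/(x^2 + 3)^2; the denominator is positive wherever f is defined, so f'(x) = 0 ⇔ -4*x^2 - 2*x + 12 = 0.
  Factor: -4*x^2 - 2*x + 12 = -2*(x + 2)*(2*x - 3) = 0.
  ⇒ x = -2, 3/2

f''(x) = 2*(4*x^2*(4*x + 1) - (12*x + 1)*(x^2 + 3))/(x^2 + 3)^3
Second-derivative test at each critical point:
  f''(-2) = 2/7 > 0 → local minimum
  f''(3/2) = -32/63 < 0 → local maximum

Critical points: x = -2 (local minimum); x = 3/2 (local maximum)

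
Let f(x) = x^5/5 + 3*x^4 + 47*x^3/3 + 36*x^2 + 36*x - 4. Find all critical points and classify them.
f'(x) = x^4 + 12*x^3 + 47*x^2 + 72*x + 36

Solve f'(x) = 0:
  Factor: x^4 + 12*x^3 + 47*x^2 + 72*x + 36 = (x + 1)*(x + 2)*(x + 3)*(x + 6) = 0.
  ⇒ x = -6, -3, -2, -1

f''(x) = 4*x^3 + 36*x^2 + 94*x + 72
Second-derivative test at each critical point:
  f''(-6) = -60 < 0 → local maximum
  f''(-3) = 6 > 0 → local minimum
  f''(-2) = -4 < 0 → local maximum
  f''(-1) = 10 > 0 → local minimum

Critical points: x = -6 (local maximum); x = -3 (local minimum); x = -2 (local maximum); x = -1 (local minimum)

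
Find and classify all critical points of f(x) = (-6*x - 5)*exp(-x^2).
f'(x) = 2*(x*(6*x + 5) - 3)*exp(-x^2)

Solve f'(x) = 0:
  f'(x) = (12*x^2 + 10*x - 6)·exp(-x^2) and exp(-x^2) > 0 for every x, so f'(x) = 0 ⇔ 12*x^2 + 10*x - 6 = 0.
  Factor: 12*x^2 + 10*x - 6 = 2*(6*x^2 + 5*x - 3); 6*x^2 + 5*x - 3 = 0 has no rational roots; quadratic formula: x = (-5 ± √97)/12.
  ⇒ x = -sqrt(97)/12 - 5/12 ≈ -1.2374, -5/12 + sqrt(97)/12 ≈ 0.4041

f''(x) = 2*(-12*x^3 - 10*x^2 + 18*x + 5)*exp(-x^2)
Second-derivative test at each critical point:
  f''(-1.2374) = -4.2603 < 0 → local maximum
  f''(0.4041) = 16.7304 > 0 → local minimum

Critical points: x = -sqrt(97)/12 - 5/12 ≈ -1.2374 (local maximum); x = -5/12 + sqrt(97)/12 ≈ 0.4041 (local minimum)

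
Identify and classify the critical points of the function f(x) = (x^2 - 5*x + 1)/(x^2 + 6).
f'(x) = 5*(x^2 + 2*x - 6)/(x^4 + 12*x^2 + 36)

Solve f'(x) = 0:
  f'(x) = 5*(x^2 + 2*x - 6)/(x^2 + 6)^2; the denominator is positive wherever f is defined, so f'(x) = 0 ⇔ 5*x^2 + 10*x - 30 = 0.
  Factor: 5*x^2 + 10*x - 30 = 5*(x^2 + 2*x - 6); x^2 + 2*x - 6 = 0 has no rational roots; quadratic formula: x = (-2 ± √28)/2.
  ⇒ x = -sqrt(7) - 1 ≈ -3.6458, -1 + sqrt(7) ≈ 1.6458

f''(x) = 10*(-x^3 - 3*x^2 + 18*x + 6)/(x^6 + 18*x^4 + 108*x^2 + 216)
Second-derivative test at each critical point:
  f''(-3.6458) = -0.0711 < 0 → local maximum
  f''(1.6458) = 0.3489 > 0 → local minimum

Critical points: x = -sqrt(7) - 1 ≈ -3.6458 (local maximum); x = -1 + sqrt(7) ≈ 1.6458 (local minimum)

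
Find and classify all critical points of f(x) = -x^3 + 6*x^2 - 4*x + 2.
f'(x) = -3*x^2 + 12*x - 4

Solve f'(x) = 0:
  3*x^2 - 12*x + 4 = 0 has no rational roots; quadratic formula: x = (12 ± √96)/6.
  ⇒ x = 2 - 2*sqrt(6)/3 ≈ 0.3670, 2*sqrt(6)/3 + 2 ≈ 3.6330

f''(x) = 12 - 6*x
Second-derivative test at each critical point:
  f''(0.3670) = 9.7980 > 0 → local minimum
  f''(3.6330) = -9.7980 < 0 → local maximum

Critical points: x = 2 - 2*sqrt(6)/3 ≈ 0.3670 (local minimum); x = 2*sqrt(6)/3 + 2 ≈ 3.6330 (local maximum)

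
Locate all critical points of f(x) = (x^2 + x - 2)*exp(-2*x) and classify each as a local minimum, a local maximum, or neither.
f'(x) = (5 - 2*x^2)*exp(-2*x)

Solve f'(x) = 0:
  f'(x) = (5 - 2*x^2)·exp(-2*x) and exp(-2*x) > 0 for every x, so f'(x) = 0 ⇔ 5 - 2*x^2 = 0.
  2*x^2 - 5 = 0 has no rational roots; quadratic formula: x = (0 ± √40)/4.
  ⇒ x = -sqrt(10)/2 ≈ -1.5811, sqrt(10)/2 ≈ 1.5811

f''(x) = 2*(2*x^2 - 2*x - 5)*exp(-2*x)
Second-derivative test at each critical point:
  f''(-1.5811) = 149.4135 > 0 → local minimum
  f''(1.5811) = -0.2677 < 0 → local maximum

Critical points: x = -sqrt(10)/2 ≈ -1.5811 (local minimum); x = sqrt(10)/2 ≈ 1.5811 (local maximum)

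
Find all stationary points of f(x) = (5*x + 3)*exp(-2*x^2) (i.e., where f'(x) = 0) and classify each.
f'(x) = (-4*x*(5*x + 3) + 5)*exp(-2*x^2)

Solve f'(x) = 0:
  f'(x) = (-20*x^2 - 12*x + 5)·exp(-2*x^2) and exp(-2*x^2) > 0 for every x, so f'(x) = 0 ⇔ -20*x^2 - 12*x + 5 = 0.
  20*x^2 + 12*x - 5 = 0 has no rational roots; quadratic formula: x = (-12 ± √544)/40.
  ⇒ x = -sqrt(34)/10 - 3/10 ≈ -0.8831, -3/10 + sqrt(34)/10 ≈ 0.2831

f''(x) = 4*(4*x^2*(5*x + 3) - 15*x - 3)*exp(-2*x^2)
Second-derivative test at each critical point:
  f''(-0.8831) = 4.9026 > 0 → local minimum
  f''(0.2831) = -19.8696 < 0 → local maximum

Critical points: x = -sqrt(34)/10 - 3/10 ≈ -0.8831 (local minimum); x = -3/10 + sqrt(34)/10 ≈ 0.2831 (local maximum)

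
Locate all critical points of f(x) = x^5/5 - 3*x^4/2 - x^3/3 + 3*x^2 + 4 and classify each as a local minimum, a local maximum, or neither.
f'(x) = x*(x^3 - 6*x^2 - x + 6)

Solve f'(x) = 0:
  Factor: x^4 - 6*x^3 - x^2 + 6*x = x*(x - 6)*(x - 1)*(x + 1) = 0.
  ⇒ x = -1, 0, 1, 6

f''(x) = 4*x^3 - 18*x^2 - 2*x + 6
Second-derivative test at each critical point:
  f''(-1) = -14 < 0 → local maximum
  f''(0) = 6 > 0 → local minimum
  f''(1) = -10 < 0 → local maximum
  f''(6) = 210 > 0 → local minimum

Critical points: x = -1 (local maximum); x = 0 (local minimum); x = 1 (local maximum); x = 6 (local minimum)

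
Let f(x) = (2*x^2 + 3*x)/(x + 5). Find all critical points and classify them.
f'(x) = (2*x^2 + 20*x + 15)/(x^2 + 10*x + 25)

Solve f'(x) = 0:
  f'(x) = (2*x^2 + 20*x + 15)/(x + 5)^2; the denominator is positive wherever f is defined, so f'(x) = 0 ⇔ 2*x^2 + 20*x + 15 = 0.
  2*x^2 + 20*x + 15 = 0 has no rational roots; quadratic formula: x = (-20 ± √280)/4.
  ⇒ x = -5 - sqrt(70)/2 ≈ -9.1833, -5 + sqrt(70)/2 ≈ -0.8167

f''(x) = 70/(x^3 + 15*x^2 + 75*x + 125)
Second-derivative test at each critical point:
  f''(-9.1833) = -0.9562 < 0 → local maximum
  f''(-0.8167) = 0.9562 > 0 → local minimum

Critical points: x = -5 - sqrt(70)/2 ≈ -9.1833 (local maximum); x = -5 + sqrt(70)/2 ≈ -0.8167 (local minimum)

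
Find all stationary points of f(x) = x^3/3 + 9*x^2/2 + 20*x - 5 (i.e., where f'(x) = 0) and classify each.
f'(x) = x^2 + 9*x + 20

Solve f'(x) = 0:
  Factor: x^2 + 9*x + 20 = (x + 4)*(x + 5) = 0.
  ⇒ x = -5, -4

f''(x) = 2*x + 9
Second-derivative test at each critical point:
  f''(-5) = -1 < 0 → local maximum
  f''(-4) = 1 > 0 → local minimum

Critical points: x = -5 (local maximum); x = -4 (local minimum)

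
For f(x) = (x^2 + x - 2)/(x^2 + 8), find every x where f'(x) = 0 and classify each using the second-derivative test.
f'(x) = (-x^2 + 20*x + 8)/(x^4 + 16*x^2 + 64)

Solve f'(x) = 0:
  f'(x) = -(x^2 - 20*x - 8)/(x^2 + 8)^2; the denominator is positive wherever f is defined, so f'(x) = 0 ⇔ -x^2 + 20*x + 8 = 0.
  x^2 - 20*x - 8 = 0 has no rational roots; quadratic formula: x = (20 ± √432)/2.
  ⇒ x = 10 - 6*sqrt(3) ≈ -0.3923, 10 + 6*sqrt(3) ≈ 20.3923

f''(x) = 2*(x^3 - 30*x^2 - 24*x + 80)/(x^6 + 24*x^4 + 192*x^2 + 512)
Second-derivative test at each critical point:
  f''(-0.3923) = 0.3126 > 0 → local minimum
  f''(20.3923) = -1.157e-04 < 0 → local maximum

Critical points: x = 10 - 6*sqrt(3) ≈ -0.3923 (local minimum); x = 10 + 6*sqrt(3) ≈ 20.3923 (local maximum)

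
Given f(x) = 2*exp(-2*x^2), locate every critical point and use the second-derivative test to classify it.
f'(x) = -8*x*exp(-2*x^2)

Solve f'(x) = 0:
  f'(x) = (-8*x)·exp(-2*x^2) and exp(-2*x^2) > 0 for every x, so f'(x) = 0 ⇔ -8*x = 0.
  -8*x = 0.
  ⇒ x = 0

f''(x) = 8*(4*x^2 - 1)*exp(-2*x^2)
Second-derivative test at each critical point:
  f''(0) = -8 < 0 → local maximum

Critical points: x = 0 (local maximum)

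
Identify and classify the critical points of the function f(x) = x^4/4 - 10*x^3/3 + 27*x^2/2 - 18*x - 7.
f'(x) = x^3 - 10*x^2 + 27*x - 18

Solve f'(x) = 0:
  Factor: x^3 - 10*x^2 + 27*x - 18 = (x - 6)*(x - 3)*(x - 1) = 0.
  ⇒ x = 1, 3, 6

f''(x) = 3*x^2 - 20*x + 27
Second-derivative test at each critical point:
  f''(1) = 10 > 0 → local minimum
  f''(3) = -6 < 0 → local maximum
  f''(6) = 15 > 0 → local minimum

Critical points: x = 1 (local minimum); x = 3 (local maximum); x = 6 (local minimum)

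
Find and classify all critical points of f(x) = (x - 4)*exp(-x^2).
f'(x) = (-2*x*(x - 4) + 1)*exp(-x^2)

Solve f'(x) = 0:
  f'(x) = (-2*x^2 + 8*x + 1)·exp(-x^2) and exp(-x^2) > 0 for every x, so f'(x) = 0 ⇔ -2*x^2 + 8*x + 1 = 0.
  2*x^2 - 8*x - 1 = 0 has no rational roots; quadratic formula: x = (8 ± √72)/4.
  ⇒ x = 2 - 3*sqrt(2)/2 ≈ -0.1213, 2 + 3*sqrt(2)/2 ≈ 4.1213

f''(x) = 2*(2*x^2*(x - 4) - 3*x + 4)*exp(-x^2)
Second-derivative test at each critical point:
  f''(-0.1213) = 8.3613 > 0 → local minimum
  f''(4.1213) = -3.565e-07 < 0 → local maximum

Critical points: x = 2 - 3*sqrt(2)/2 ≈ -0.1213 (local minimum); x = 2 + 3*sqrt(2)/2 ≈ 4.1213 (local maximum)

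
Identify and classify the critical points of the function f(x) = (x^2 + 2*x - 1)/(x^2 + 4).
f'(x) = 2*(-x^2 + 5*x + 4)/(x^4 + 8*x^2 + 16)

Solve f'(x) = 0:
  f'(x) = -2*(x^2 - 5*x - 4)/(x^2 + 4)^2; the denominator is positive wherever f is defined, so f'(x) = 0 ⇔ -2*x^2 + 10*x + 8 = 0.
  Factor: -2*x^2 + 10*x + 8 = -2*(x^2 - 5*x - 4); x^2 - 5*x - 4 = 0 has no rational roots; quadratic formula: x = (5 ± √41)/2.
  ⇒ x = 5/2 - sqrt(41)/2 ≈ -0.7016, 5/2 + sqrt(41)/2 ≈ 5.7016

f''(x) = 2*(2*x^3 - 15*x^2 - 24*x + 20)/(x^6 + 12*x^4 + 48*x^2 + 64)
Second-derivative test at each critical point:
  f''(-0.7016) = 0.6346 > 0 → local minimum
  f''(5.7016) = -0.0096 < 0 → local maximum

Critical points: x = 5/2 - sqrt(41)/2 ≈ -0.7016 (local minimum); x = 5/2 + sqrt(41)/2 ≈ 5.7016 (local maximum)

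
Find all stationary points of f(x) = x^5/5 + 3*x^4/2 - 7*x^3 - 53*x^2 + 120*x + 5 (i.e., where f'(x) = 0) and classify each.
f'(x) = x^4 + 6*x^3 - 21*x^2 - 106*x + 120

Solve f'(x) = 0:
  Factor: x^4 + 6*x^3 - 21*x^2 - 106*x + 120 = (x - 4)*(x - 1)*(x + 5)*(x + 6) = 0.
  ⇒ x = -6, -5, 1, 4

f''(x) = 4*x^3 + 18*x^2 - 42*x - 106
Second-derivative test at each critical point:
  f''(-6) = -70 < 0 → local maximum
  f''(-5) = 54 > 0 → local minimum
  f''(1) = -126 < 0 → local maximum
  f''(4) = 270 > 0 → local minimum

Critical points: x = -6 (local maximum); x = -5 (local minimum); x = 1 (local maximum); x = 4 (local minimum)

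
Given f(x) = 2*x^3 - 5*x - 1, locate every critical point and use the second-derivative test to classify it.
f'(x) = 6*x^2 - 5

Solve f'(x) = 0:
  6*x^2 - 5 = 0 has no rational roots; quadratic formula: x = (0 ± √120)/12.
  ⇒ x = -sqrt(30)/6 ≈ -0.9129, sqrt(30)/6 ≈ 0.9129

f''(x) = 12*x
Second-derivative test at each critical point:
  f''(-0.9129) = -10.9545 < 0 → local maximum
  f''(0.9129) = 10.9545 > 0 → local minimum

Critical points: x = -sqrt(30)/6 ≈ -0.9129 (local maximum); x = sqrt(30)/6 ≈ 0.9129 (local minimum)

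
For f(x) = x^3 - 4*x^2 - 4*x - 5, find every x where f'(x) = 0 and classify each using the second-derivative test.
f'(x) = 3*x^2 - 8*x - 4

Solve f'(x) = 0:
  3*x^2 - 8*x - 4 = 0 has no rational roots; quadratic formula: x = (8 ± √112)/6.
  ⇒ x = 4/3 - 2*sqrt(7)/3 ≈ -0.4305, 4/3 + 2*sqrt(7)/3 ≈ 3.0972

f''(x) = 6*x - 8
Second-derivative test at each critical point:
  f''(-0.4305) = -10.5830 < 0 → local maximum
  f''(3.0972) = 10.5830 > 0 → local minimum

Critical points: x = 4/3 - 2*sqrt(7)/3 ≈ -0.4305 (local maximum); x = 4/3 + 2*sqrt(7)/3 ≈ 3.0972 (local minimum)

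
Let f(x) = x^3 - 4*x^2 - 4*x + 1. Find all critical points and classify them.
f'(x) = 3*x^2 - 8*x - 4

Solve f'(x) = 0:
  3*x^2 - 8*x - 4 = 0 has no rational roots; quadratic formula: x = (8 ± √112)/6.
  ⇒ x = 4/3 - 2*sqrt(7)/3 ≈ -0.4305, 4/3 + 2*sqrt(7)/3 ≈ 3.0972

f''(x) = 6*x - 8
Second-derivative test at each critical point:
  f''(-0.4305) = -10.5830 < 0 → local maximum
  f''(3.0972) = 10.5830 > 0 → local minimum

Critical points: x = 4/3 - 2*sqrt(7)/3 ≈ -0.4305 (local maximum); x = 4/3 + 2*sqrt(7)/3 ≈ 3.0972 (local minimum)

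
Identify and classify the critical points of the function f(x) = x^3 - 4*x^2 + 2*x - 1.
f'(x) = 3*x^2 - 8*x + 2

Solve f'(x) = 0:
  3*x^2 - 8*x + 2 = 0 has no rational roots; quadratic formula: x = (8 ± √40)/6.
  ⇒ x = 4/3 - sqrt(10)/3 ≈ 0.2792, sqrt(10)/3 + 4/3 ≈ 2.3874

f''(x) = 6*x - 8
Second-derivative test at each critical point:
  f''(0.2792) = -6.3246 < 0 → local maximum
  f''(2.3874) = 6.3246 > 0 → local minimum

Critical points: x = 4/3 - sqrt(10)/3 ≈ 0.2792 (local maximum); x = sqrt(10)/3 + 4/3 ≈ 2.3874 (local minimum)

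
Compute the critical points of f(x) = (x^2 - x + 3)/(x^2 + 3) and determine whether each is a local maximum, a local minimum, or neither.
f'(x) = (x^2 - 3)/(x^4 + 6*x^2 + 9)

Solve f'(x) = 0:
  f'(x) = (x^2 - 3)/(x^2 + 3)^2; the denominator is positive wherever f is defined, so f'(x) = 0 ⇔ x^2 - 3 = 0.
  x^2 - 3 = 0 has no rational roots; quadratic formula: x = (0 ± √12)/2.
  ⇒ x = -sqrt(3) ≈ -1.7321, sqrt(3) ≈ 1.7321

f''(x) = 2*x*(9 - x^2)/(x^6 + 9*x^4 + 27*x^2 + 27)
Second-derivative test at each critical point:
  f''(-1.7321) = -0.0962 < 0 → local maximum
  f''(1.7321) = 0.0962 > 0 → local minimum

Critical points: x = -sqrt(3) ≈ -1.7321 (local maximum); x = sqrt(3) ≈ 1.7321 (local minimum)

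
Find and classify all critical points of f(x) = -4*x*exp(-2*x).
f'(x) = 4*(2*x - 1)*exp(-2*x)

Solve f'(x) = 0:
  f'(x) = (8*x - 4)·exp(-2*x) and exp(-2*x) > 0 for every x, so f'(x) = 0 ⇔ 8*x - 4 = 0.
  Factor: 8*x - 4 = 4*(2*x - 1) = 0.
  ⇒ x = 1/2

f''(x) = 16*(1 - x)*exp(-2*x)
Second-derivative test at each critical point:
  f''(1/2) = 2.9430 > 0 → local minimum

Critical points: x = 1/2 (local minimum)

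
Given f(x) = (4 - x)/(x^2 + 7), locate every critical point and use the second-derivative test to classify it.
f'(x) = (-x^2 + 2*x*(x - 4) - 7)/(x^2 + 7)^2

Solve f'(x) = 0:
  f'(x) = (x^2 - 8*x - 7)/(x^2 + 7)^2; the denominator is positive wherever f is defined, so f'(x) = 0 ⇔ x^2 - 8*x - 7 = 0.
  x^2 - 8*x - 7 = 0 has no rational roots; quadratic formula: x = (8 ± √92)/2.
  ⇒ x = 4 - sqrt(23) ≈ -0.7958, 4 + sqrt(23) ≈ 8.7958

f''(x) = 2*(4*x^2*(4 - x) + (3*x - 4)*(x^2 + 7))/(x^2 + 7)^3
Second-derivative test at each critical point:
  f''(-0.7958) = -0.1646 < 0 → local maximum
  f''(8.7958) = 0.0013 > 0 → local minimum

Critical points: x = 4 - sqrt(23) ≈ -0.7958 (local maximum); x = 4 + sqrt(23) ≈ 8.7958 (local minimum)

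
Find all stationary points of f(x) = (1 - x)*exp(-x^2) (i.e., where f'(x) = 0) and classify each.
f'(x) = (2*x*(x - 1) - 1)*exp(-x^2)

Solve f'(x) = 0:
  f'(x) = (2*x^2 - 2*x - 1)·exp(-x^2) and exp(-x^2) > 0 for every x, so f'(x) = 0 ⇔ 2*x^2 - 2*x - 1 = 0.
  2*x^2 - 2*x - 1 = 0 has no rational roots; quadratic formula: x = (2 ± √12)/4.
  ⇒ x = 1/2 - sqrt(3)/2 ≈ -0.3660, 1/2 + sqrt(3)/2 ≈ 1.3660

f''(x) = 2*(2*x^2*(1 - x) + 3*x - 1)*exp(-x^2)
Second-derivative test at each critical point:
  f''(-0.3660) = -3.0297 < 0 → local maximum
  f''(1.3660) = 0.5360 > 0 → local minimum

Critical points: x = 1/2 - sqrt(3)/2 ≈ -0.3660 (local maximum); x = 1/2 + sqrt(3)/2 ≈ 1.3660 (local minimum)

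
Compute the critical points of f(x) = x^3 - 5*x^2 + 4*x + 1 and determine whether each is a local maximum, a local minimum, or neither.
f'(x) = 3*x^2 - 10*x + 4

Solve f'(x) = 0:
  3*x^2 - 10*x + 4 = 0 has no rational roots; quadratic formula: x = (10 ± √52)/6.
  ⇒ x = 5/3 - sqrt(13)/3 ≈ 0.4648, sqrt(13)/3 + 5/3 ≈ 2.8685

f''(x) = 6*x - 10
Second-derivative test at each critical point:
  f''(0.4648) = -7.2111 < 0 → local maximum
  f''(2.8685) = 7.2111 > 0 → local minimum

Critical points: x = 5/3 - sqrt(13)/3 ≈ 0.4648 (local maximum); x = sqrt(13)/3 + 5/3 ≈ 2.8685 (local minimum)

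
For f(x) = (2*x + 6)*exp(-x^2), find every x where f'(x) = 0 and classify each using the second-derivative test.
f'(x) = 2*(-2*x*(x + 3) + 1)*exp(-x^2)

Solve f'(x) = 0:
  f'(x) = (-4*x^2 - 12*x + 2)·exp(-x^2) and exp(-x^2) > 0 for every x, so f'(x) = 0 ⇔ -4*x^2 - 12*x + 2 = 0.
  Factor: -4*x^2 - 12*x + 2 = -2*(2*x^2 + 6*x - 1); 2*x^2 + 6*x - 1 = 0 has no rational roots; quadratic formula: x = (-6 ± √44)/4.
  ⇒ x = -sqrt(11)/2 - 3/2 ≈ -3.1583, -3/2 + sqrt(11)/2 ≈ 0.1583

f''(x) = 4*(2*x^2*(x + 3) - 3*x - 3)*exp(-x^2)
Second-derivative test at each critical point:
  f''(-3.1583) = 0.0006 > 0 → local minimum
  f''(0.1583) = -12.9381 < 0 → local maximum

Critical points: x = -sqrt(11)/2 - 3/2 ≈ -3.1583 (local minimum); x = -3/2 + sqrt(11)/2 ≈ 0.1583 (local maximum)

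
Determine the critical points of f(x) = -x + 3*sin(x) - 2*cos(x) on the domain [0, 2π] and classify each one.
f'(x) = 2*sin(x) + 3*cos(x) - 1

Solve f'(x) = 0 on [0, 2π]:
  f'(x) = 0 ⇔ 2*sin(x) + 3*cos(x) = 1. Write the left side as R·cos(x + φ) with R = √(3² + (-2)²) = sqrt(13), cos φ = 3*sqrt(13)/13, sin φ = -2*sqrt(13)/13; then cos(x + φ) = sqrt(13)/13. Solve for x and keep the solutions lying in [0, 2π].
  ⇒ x = atan((2 + 6*sqrt(3))/(3 - 4*sqrt(3))) + pi ≈ 1.8778, atan((2 - 6*sqrt(3))/(3 + 4*sqrt(3))) + 2*pi ≈ 5.5814

f''(x) = -3*sin(x) + 2*cos(x)
Second-derivative test at each critical point:
  f''(1.8778) = -3.4641 < 0 → local maximum
  f''(5.5814) = 3.4641 > 0 → local minimum

Critical points: x = atan((2 + 6*sqrt(3))/(3 - 4*sqrt(3))) + pi ≈ 1.8778 (local maximum); x = atan((2 - 6*sqrt(3))/(3 + 4*sqrt(3))) + 2*pi ≈ 5.5814 (local minimum)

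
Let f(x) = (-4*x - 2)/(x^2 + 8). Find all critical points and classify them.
f'(x) = 4*(x^2 + x - 8)/(x^4 + 16*x^2 + 64)

Solve f'(x) = 0:
  f'(x) = 4*(x^2 + x - 8)/(x^2 + 8)^2; the denominator is positive wherever f is defined, so f'(x) = 0 ⇔ 4*x^2 + 4*x - 32 = 0.
  Factor: 4*x^2 + 4*x - 32 = 4*(x^2 + x - 8); x^2 + x - 8 = 0 has no rational roots; quadratic formula: x = (-1 ± √33)/2.
  ⇒ x = -sqrt(33)/2 - 1/2 ≈ -3.3723, -1/2 + sqrt(33)/2 ≈ 2.3723

f''(x) = 4*(-4*x^2*(2*x + 1) + (6*x + 1)*(x^2 + 8))/(x^2 + 8)^3
Second-derivative test at each critical point:
  f''(-3.3723) = -0.0612 < 0 → local maximum
  f''(2.3723) = 0.1237 > 0 → local minimum

Critical points: x = -sqrt(33)/2 - 1/2 ≈ -3.3723 (local maximum); x = -1/2 + sqrt(33)/2 ≈ 2.3723 (local minimum)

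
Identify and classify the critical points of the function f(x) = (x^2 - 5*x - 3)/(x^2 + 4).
f'(x) = (5*x^2 + 14*x - 20)/(x^4 + 8*x^2 + 16)

Solve f'(x) = 0:
  f'(x) = (5*x^2 + 14*x - 20)/(x^2 + 4)^2; the denominator is positive wherever f is defined, so f'(x) = 0 ⇔ 5*x^2 + 14*x - 20 = 0.
  5*x^2 + 14*x - 20 = 0 has no rational roots; quadratic formula: x = (-14 ± √596)/10.
  ⇒ x = -sqrt(149)/5 - 7/5 ≈ -3.8413, -7/5 + sqrt(149)/5 ≈ 1.0413

f''(x) = 2*(-5*x^3 - 21*x^2 + 60*x + 28)/(x^6 + 12*x^4 + 48*x^2 + 64)
Second-derivative test at each critical point:
  f''(-3.8413) = -0.0694 < 0 → local maximum
  f''(1.0413) = 0.9444 > 0 → local minimum

Critical points: x = -sqrt(149)/5 - 7/5 ≈ -3.8413 (local maximum); x = -7/5 + sqrt(149)/5 ≈ 1.0413 (local minimum)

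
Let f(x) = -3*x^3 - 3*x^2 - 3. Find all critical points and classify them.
f'(x) = 3*x*(-3*x - 2)

Solve f'(x) = 0:
  Factor: -9*x^2 - 6*x = -3*x*(3*x + 2) = 0.
  ⇒ x = -2/3, 0

f''(x) = -18*x - 6
Second-derivative test at each critical point:
  f''(-2/3) = 6 > 0 → local minimum
  f''(0) = -6 < 0 → local maximum

Critical points: x = -2/3 (local minimum); x = 0 (local maximum)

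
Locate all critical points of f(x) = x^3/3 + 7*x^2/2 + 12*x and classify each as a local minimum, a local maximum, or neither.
f'(x) = x^2 + 7*x + 12

Solve f'(x) = 0:
  Factor: x^2 + 7*x + 12 = (x + 3)*(x + 4) = 0.
  ⇒ x = -4, -3

f''(x) = 2*x + 7
Second-derivative test at each critical point:
  f''(-4) = -1 < 0 → local maximum
  f''(-3) = 1 > 0 → local minimum

Critical points: x = -4 (local maximum); x = -3 (local minimum)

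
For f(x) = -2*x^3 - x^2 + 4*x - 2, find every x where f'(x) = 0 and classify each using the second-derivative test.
f'(x) = -6*x^2 - 2*x + 4

Solve f'(x) = 0:
  Factor: -6*x^2 - 2*x + 4 = -2*(x + 1)*(3*x - 2) = 0.
  ⇒ x = -1, 2/3

f''(x) = -12*x - 2
Second-derivative test at each critical point:
  f''(-1) = 10 > 0 → local minimum
  f''(2/3) = -10 < 0 → local maximum

Critical points: x = -1 (local minimum); x = 2/3 (local maximum)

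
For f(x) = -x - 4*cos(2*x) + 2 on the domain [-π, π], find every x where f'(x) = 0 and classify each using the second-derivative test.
f'(x) = 8*sin(2*x) - 1

Solve f'(x) = 0 on [-π, π]:
  f'(x) = 0 ⇔ sin(2*x) = 1/8, i.e. 2*x = arcsin(1/8) + 2nπ or 2*x = π − arcsin(1/8) + 2nπ; keep the solutions lying in [-π, π].
  ⇒ x = -pi + asin(1/8)/2 ≈ -3.0789, -pi/2 - asin(1/8)/2 ≈ -1.6335, asin(1/8)/2 ≈ 0.0627, -asin(1/8)/2 + pi/2 ≈ 1.5081

f''(x) = 16*cos(2*x)
Second-derivative test at each critical point:
  f''(-3.0789) = 15.8745 > 0 → local minimum
  f''(-1.6335) = -15.8745 < 0 → local maximum
  f''(0.0627) = 15.8745 > 0 → local minimum
  f''(1.5081) = -15.8745 < 0 → local maximum

Critical points: x = -pi + asin(1/8)/2 ≈ -3.0789 (local minimum); x = -pi/2 - asin(1/8)/2 ≈ -1.6335 (local maximum); x = asin(1/8)/2 ≈ 0.0627 (local minimum); x = -asin(1/8)/2 + pi/2 ≈ 1.5081 (local maximum)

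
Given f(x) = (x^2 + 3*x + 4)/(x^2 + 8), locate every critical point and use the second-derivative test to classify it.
f'(x) = (-3*x^2 + 8*x + 24)/(x^4 + 16*x^2 + 64)

Solve f'(x) = 0:
  f'(x) = -(3*x^2 - 8*x - 24)/(x^2 + 8)^2; the denominator is positive wherever f is defined, so f'(x) = 0 ⇔ -3*x^2 + 8*x + 24 = 0.
  3*x^2 - 8*x - 24 = 0 has no rational roots; quadratic formula: x = (8 ± √352)/6.
  ⇒ x = 4/3 - 2*sqrt(22)/3 ≈ -1.7936, 4/3 + 2*sqrt(22)/3 ≈ 4.4603

f''(x) = 2*(3*x^3 - 12*x^2 - 72*x + 32)/(x^6 + 24*x^4 + 192*x^2 + 512)
Second-derivative test at each critical point:
  f''(-1.7936) = 0.1491 > 0 → local minimum
  f''(4.4603) = -0.0241 < 0 → local maximum

Critical points: x = 4/3 - 2*sqrt(22)/3 ≈ -1.7936 (local minimum); x = 4/3 + 2*sqrt(22)/3 ≈ 4.4603 (local maximum)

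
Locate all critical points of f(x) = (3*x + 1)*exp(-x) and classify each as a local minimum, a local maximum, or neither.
f'(x) = (2 - 3*x)*exp(-x)

Solve f'(x) = 0:
  f'(x) = (2 - 3*x)·exp(-x) and exp(-x) > 0 for every x, so f'(x) = 0 ⇔ 2 - 3*x = 0.
  2 - 3*x = 0.
  ⇒ x = 2/3

f''(x) = (3*x - 5)*exp(-x)
Second-derivative test at each critical point:
  f''(2/3) = -1.5403 < 0 → local maximum

Critical points: x = 2/3 (local maximum)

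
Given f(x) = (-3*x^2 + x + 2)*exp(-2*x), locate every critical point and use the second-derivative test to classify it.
f'(x) = (6*x^2 - 8*x - 3)*exp(-2*x)

Solve f'(x) = 0:
  f'(x) = (6*x^2 - 8*x - 3)·exp(-2*x) and exp(-2*x) > 0 for every x, so f'(x) = 0 ⇔ 6*x^2 - 8*x - 3 = 0.
  6*x^2 - 8*x - 3 = 0 has no rational roots; quadratic formula: x = (8 ± √136)/12.
  ⇒ x = 2/3 - sqrt(34)/6 ≈ -0.3052, 2/3 + sqrt(34)/6 ≈ 1.6385

f''(x) = 2*(-6*x^2 + 14*x - 1)*exp(-2*x)
Second-derivative test at each critical point:
  f''(-0.3052) = -21.4697 < 0 → local maximum
  f''(1.6385) = 0.4401 > 0 → local minimum

Critical points: x = 2/3 - sqrt(34)/6 ≈ -0.3052 (local maximum); x = 2/3 + sqrt(34)/6 ≈ 1.6385 (local minimum)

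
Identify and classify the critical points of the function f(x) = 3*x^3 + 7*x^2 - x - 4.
f'(x) = 9*x^2 + 14*x - 1

Solve f'(x) = 0:
  9*x^2 + 14*x - 1 = 0 has no rational roots; quadratic formula: x = (-14 ± √232)/18.
  ⇒ x = -sqrt(58)/9 - 7/9 ≈ -1.6240, -7/9 + sqrt(58)/9 ≈ 0.0684

f''(x) = 18*x + 14
Second-derivative test at each critical point:
  f''(-1.6240) = -15.2315 < 0 → local maximum
  f''(0.0684) = 15.2315 > 0 → local minimum

Critical points: x = -sqrt(58)/9 - 7/9 ≈ -1.6240 (local maximum); x = -7/9 + sqrt(58)/9 ≈ 0.0684 (local minimum)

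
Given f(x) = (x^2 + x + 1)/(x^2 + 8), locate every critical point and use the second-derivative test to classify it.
f'(x) = (-x^2 + 14*x + 8)/(x^4 + 16*x^2 + 64)

Solve f'(x) = 0:
  f'(x) = -(x^2 - 14*x - 8)/(x^2 + 8)^2; the denominator is positive wherever f is defined, so f'(x) = 0 ⇔ -x^2 + 14*x + 8 = 0.
  x^2 - 14*x - 8 = 0 has no rational roots; quadratic formula: x = (14 ± √228)/2.
  ⇒ x = 7 - sqrt(57) ≈ -0.5498, 7 + sqrt(57) ≈ 14.5498

f''(x) = 2*(x^3 - 21*x^2 - 24*x + 56)/(x^6 + 24*x^4 + 192*x^2 + 512)
Second-derivative test at each critical point:
  f''(-0.5498) = 0.2191 > 0 → local minimum
  f''(14.5498) = -3.128e-04 < 0 → local maximum

Critical points: x = 7 - sqrt(57) ≈ -0.5498 (local minimum); x = 7 + sqrt(57) ≈ 14.5498 (local maximum)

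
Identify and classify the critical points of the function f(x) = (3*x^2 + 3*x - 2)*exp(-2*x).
f'(x) = (7 - 6*x^2)*exp(-2*x)

Solve f'(x) = 0:
  f'(x) = (7 - 6*x^2)·exp(-2*x) and exp(-2*x) > 0 for every x, so f'(x) = 0 ⇔ 7 - 6*x^2 = 0.
  6*x^2 - 7 = 0 has no rational roots; quadratic formula: x = (0 ± √168)/12.
  ⇒ x = -sqrt(42)/6 ≈ -1.0801, sqrt(42)/6 ≈ 1.0801

f''(x) = 2*(6*x^2 - 6*x - 7)*exp(-2*x)
Second-derivative test at each critical point:
  f''(-1.0801) = 112.4185 > 0 → local minimum
  f''(1.0801) = -1.4944 < 0 → local maximum

Critical points: x = -sqrt(42)/6 ≈ -1.0801 (local minimum); x = sqrt(42)/6 ≈ 1.0801 (local maximum)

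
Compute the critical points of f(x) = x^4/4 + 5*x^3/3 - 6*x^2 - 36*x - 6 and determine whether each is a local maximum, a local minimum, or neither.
f'(x) = x^3 + 5*x^2 - 12*x - 36

Solve f'(x) = 0:
  Factor: x^3 + 5*x^2 - 12*x - 36 = (x - 3)*(x + 2)*(x + 6) = 0.
  ⇒ x = -6, -2, 3

f''(x) = 3*x^2 + 10*x - 12
Second-derivative test at each critical point:
  f''(-6) = 36 > 0 → local minimum
  f''(-2) = -20 < 0 → local maximum
  f''(3) = 45 > 0 → local minimum

Critical points: x = -6 (local minimum); x = -2 (local maximum); x = 3 (local minimum)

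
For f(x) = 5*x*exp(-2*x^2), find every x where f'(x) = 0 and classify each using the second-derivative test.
f'(x) = 5*(1 - 4*x^2)*exp(-2*x^2)

Solve f'(x) = 0:
  f'(x) = (5 - 20*x^2)·exp(-2*x^2) and exp(-2*x^2) > 0 for every x, so f'(x) = 0 ⇔ 5 - 20*x^2 = 0.
  Factor: 5 - 20*x^2 = -5*(2*x - 1)*(2*x + 1) = 0.
  ⇒ x = -1/2, 1/2

f''(x) = (80*x^3 - 60*x)*exp(-2*x^2)
Second-derivative test at each critical point:
  f''(-1/2) = 12.1306 > 0 → local minimum
  f''(1/2) = -12.1306 < 0 → local maximum

Critical points: x = -1/2 (local minimum); x = 1/2 (local maximum)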